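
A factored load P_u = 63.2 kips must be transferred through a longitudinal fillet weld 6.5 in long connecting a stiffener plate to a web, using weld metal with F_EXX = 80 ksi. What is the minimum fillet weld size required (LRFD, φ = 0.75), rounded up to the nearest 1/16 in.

Total weld length L = 6.5 in.
Required throat t_e = P_u / (φ × 0.6 F_EXX × L) = 63.2 / (0.75 × 0.6 × 80 × 6.5) = 0.2701 in.
Required leg w = t_e / 0.707 = 0.382 in → use 7/16 in.

w = 7/16 in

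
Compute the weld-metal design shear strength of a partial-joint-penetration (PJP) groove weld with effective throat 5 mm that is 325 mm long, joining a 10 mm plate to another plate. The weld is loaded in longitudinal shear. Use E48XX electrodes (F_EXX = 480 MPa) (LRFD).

Effective throat (given) t_e = 5 mm.
A_we = 5 × 325 = 1625 mm².
F_nw = 0.6 F_EXX = 288 MPa.
φR_n = 0.75 × 288 × 1625 × 10⁻³ = 351 kN.

φR_n ≈ 351 kN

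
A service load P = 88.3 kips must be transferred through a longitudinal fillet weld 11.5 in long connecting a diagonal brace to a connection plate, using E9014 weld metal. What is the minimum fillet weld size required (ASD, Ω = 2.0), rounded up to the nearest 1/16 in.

E90XX → F_EXX = 90 ksi.
Total weld length L = 11.5 in.
Required throat t_e = P × Ω / (0.6 F_EXX × L) = 88.3 × 2.0 / (0.6 × 90 × 11.5) = 0.2844 in.
Required leg w = t_e / 0.707 = 0.4022 in → use 7/16 in.

w = 7/16 in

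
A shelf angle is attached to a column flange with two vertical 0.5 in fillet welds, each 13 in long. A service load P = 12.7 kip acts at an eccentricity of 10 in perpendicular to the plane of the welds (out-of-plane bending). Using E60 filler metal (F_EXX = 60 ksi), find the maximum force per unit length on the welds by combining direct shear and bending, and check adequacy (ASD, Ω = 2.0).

L_w = 2 × 13 = 26 in; section modulus (unit throat) S = 2 × L²/6 = 56.33 in².
Direct shear f_v = P/L_w = 12.7/26 = 0.4885 kip/in.
Moment M = P × e = 12.7 × 10 = 127 kip·in; bending f_b = M/S = 2.254 kip/in.
f_max = √(f_v² + f_b²) = √(0.4885² + 2.254²) = 2.307 kip/in.
r_n/Ω = (1/2.0) × 0.6 × 60 × (0.707 × 0.5) = 6.363 kip/in → adequate.

f_max ≈ 2.31 kip/in; adequate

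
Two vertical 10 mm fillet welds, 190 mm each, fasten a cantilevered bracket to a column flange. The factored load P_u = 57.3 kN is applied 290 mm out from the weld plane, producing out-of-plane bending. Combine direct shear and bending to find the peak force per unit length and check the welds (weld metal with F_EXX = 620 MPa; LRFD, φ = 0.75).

L_w = 2 × 190 = 380 mm; section modulus (unit throat) S = 2 × L²/6 = 12030 mm².
Direct shear f_v = P/L_w = 57.3×10³/380 = 150.8 N/mm.
Moment M = P × e = 57.3×10³ × 290 = 16617000 N·mm; bending f_b = M/S = 1381 N/mm.
f_max = √(f_v² + f_b²) = √(150.8² + 1381²) = 1389 N/mm.
φr_n = 0.75 × 0.6 × 620 × (0.707 × 10) = 1973 N/mm → adequate.

f_max ≈ 1390 N/mm; adequate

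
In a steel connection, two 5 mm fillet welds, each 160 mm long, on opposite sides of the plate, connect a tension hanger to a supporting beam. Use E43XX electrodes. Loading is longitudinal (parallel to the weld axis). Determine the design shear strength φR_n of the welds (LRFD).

φR_n ≈ 219 kN

E43XX → F_EXX = 430 MPa.
Effective throat t_e = 0.707 × 5 = 3.535 mm.
Total length L = 320 mm; A_we = 3.535 × 320 = 1131 mm².
F_nw = 0.6 F_EXX = 0.6 × 430 = 258 MPa.
φR_n = 0.75 × 258 × 1131 × 10⁻³ = 218.9 kN.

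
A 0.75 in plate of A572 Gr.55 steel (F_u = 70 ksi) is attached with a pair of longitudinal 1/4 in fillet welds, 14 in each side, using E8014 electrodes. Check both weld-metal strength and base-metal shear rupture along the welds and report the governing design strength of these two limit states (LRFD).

φR_n ≈ 178 kips (weld metal governs)

E80XX → F_EXX = 80 ksi.
t_e = 0.707 × 0.25 = 0.1767 in; L = 28 in.
Weld metal: φR_n = 0.75 × 0.6 × 80 × 0.1767 × 28 = 178.2 kips.
Base metal (shear rupture): φR_n = 0.75 × 0.6 × 70 × 0.75 × 28 = 661.5 kips.
Governing: weld metal.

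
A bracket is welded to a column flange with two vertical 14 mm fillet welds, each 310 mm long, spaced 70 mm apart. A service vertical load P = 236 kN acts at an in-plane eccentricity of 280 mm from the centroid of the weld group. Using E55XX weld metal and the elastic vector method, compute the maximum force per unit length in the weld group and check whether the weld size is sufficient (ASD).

f_max ≈ 1950 N/mm; NOT adequate

E55XX → F_EXX = 550 MPa.
Total weld length L_w = 620 mm. Treat welds as unit-width lines.
Polar moment about centroid: J = 2[d³/12 + d(b/2)²] = 2[310³/12 + 310×35²] = 5725000 mm³.
Direct shear f_v = P/L_w = 236×10³ / 620 = 380.6 N/mm (vertical).
Torsion M = P·e = 236×10³ × 280 = 66080000 N·mm.
Critical point at (x, y) = (35, 155) from centroid. f_tx = M·y/J = 1789 N/mm; f_ty = M·x/J = 404 N/mm.
Resultant f_max = √[f_tx² + (f_v + f_ty)²] = √[1789² + (380.6 + 404)²] = 1954 N/mm.
Capacity per unit length: r_n/Ω = (1/2.0) × 0.6 × 550 × (0.707 × 14) = 1633 N/mm.
1954 > 1633 → NOT adequate.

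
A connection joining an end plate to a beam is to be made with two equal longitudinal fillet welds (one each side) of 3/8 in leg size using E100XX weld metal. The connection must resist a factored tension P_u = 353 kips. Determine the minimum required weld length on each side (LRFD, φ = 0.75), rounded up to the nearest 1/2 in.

L = 15 in on each side

E100XX → F_EXX = 100 ksi.
Throat t_e = 0.707 × 0.375 = 0.2651 in.
φr_n = 0.75 × 0.6 × 100 × 0.2651 = 11.93 kips/in.
L_req = P_u / φr_n = 353 / 11.93 = 29.59 in total.
Per side: 29.59 / 2 = 14.79 in.
Round up → use L = 15 in on each side.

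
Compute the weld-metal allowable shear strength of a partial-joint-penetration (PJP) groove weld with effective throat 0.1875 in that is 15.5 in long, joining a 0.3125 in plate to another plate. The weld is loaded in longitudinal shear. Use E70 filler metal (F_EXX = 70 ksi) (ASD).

R_n/Ω ≈ 61 kip

Effective throat (given) t_e = 0.1875 in.
A_we = 0.1875 × 15.5 = 2.906 in².
F_nw = 0.6 F_EXX = 42 ksi.
R_n/Ω = (42 × 2.906) / 2.0 = 61.03 kip.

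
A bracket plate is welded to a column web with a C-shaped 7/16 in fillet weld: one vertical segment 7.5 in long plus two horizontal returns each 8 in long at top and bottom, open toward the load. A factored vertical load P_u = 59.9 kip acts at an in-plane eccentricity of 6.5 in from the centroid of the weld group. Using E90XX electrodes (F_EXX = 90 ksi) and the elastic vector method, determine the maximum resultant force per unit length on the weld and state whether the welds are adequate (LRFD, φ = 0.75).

f_max ≈ 8.11 kip/in; adequate

Total weld length L_w = 23.5 in. Treat welds as unit-width lines.
Centroid: x̄ = 2×8×4 / 23.5 = 2.723 in from the vertical weld.
Polar moment about centroid: J = I_x + I_y = [7.5³/12 + 2×8×3.75²] + [7.5×2.723² + 2(8³/12 + 8×1.277²)] = 427.2 in³.
Direct shear f_v = P/L_w = 59.9 / 23.5 = 2.549 kip/in (vertical).
Torsion M = P·e = 59.9 × 6.5 = 389.35 kip·in.
Critical point at (x, y) = (5.277, 3.75) from centroid. f_tx = M·y/J = 3.418 kip/in; f_ty = M·x/J = 4.809 kip/in.
Resultant f_max = √[f_tx² + (f_v + f_ty)²] = √[3.418² + (2.549 + 4.809)²] = 8.113 kip/in.
Capacity per unit length: φr_n = 0.75 × 0.6 × 90 × (0.707 × 0.4375) = 12.53 kip/in.
8.113 ≤ 12.53 → adequate.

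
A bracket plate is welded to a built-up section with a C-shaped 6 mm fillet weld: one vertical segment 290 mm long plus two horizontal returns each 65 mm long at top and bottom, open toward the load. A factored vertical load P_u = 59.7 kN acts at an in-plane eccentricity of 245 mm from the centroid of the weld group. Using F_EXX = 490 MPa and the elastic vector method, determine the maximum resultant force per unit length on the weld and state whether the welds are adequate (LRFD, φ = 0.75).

Total weld length L_w = 420 mm. Treat welds as unit-width lines.
Centroid: x̄ = 2×65×32.5 / 420 = 10.06 mm from the vertical weld.
Polar moment about centroid: J = I_x + I_y = [290³/12 + 2×65×145²] + [290×10.06² + 2(65³/12 + 65×22.44²)] = 4906000 mm³.
Direct shear f_v = P/L_w = 59.7×10³ / 420 = 142.1 N/mm (vertical).
Torsion M = P·e = 59.7×10³ × 245 = 14626000 N·mm.
Critical point at (x, y) = (54.94, 145) from centroid. f_tx = M·y/J = 432.3 N/mm; f_ty = M·x/J = 163.8 N/mm.
Resultant f_max = √[f_tx² + (f_v + f_ty)²] = √[432.3² + (142.1 + 163.8)²] = 529.6 N/mm.
Capacity per unit length: φr_n = 0.75 × 0.6 × 490 × (0.707 × 6) = 935.4 N/mm.
529.6 ≤ 935.4 → adequate.

f_max ≈ 530 N/mm; adequate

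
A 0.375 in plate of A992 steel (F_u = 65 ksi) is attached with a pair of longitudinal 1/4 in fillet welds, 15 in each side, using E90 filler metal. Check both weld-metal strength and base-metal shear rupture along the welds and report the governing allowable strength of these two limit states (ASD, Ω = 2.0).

R_n/Ω ≈ 143 kip (weld metal governs)

E90XX → F_EXX = 90 ksi.
t_e = 0.707 × 0.25 = 0.1767 in; L = 30 in.
Weld metal: R_n/Ω = (1/2.0) × 0.6 × 90 × 0.1767 × 30 = 143.2 kip.
Base metal (shear rupture): R_n/Ω = (1/2.0) × 0.6 × 65 × 0.375 × 30 = 219.4 kip.
Governing: weld metal.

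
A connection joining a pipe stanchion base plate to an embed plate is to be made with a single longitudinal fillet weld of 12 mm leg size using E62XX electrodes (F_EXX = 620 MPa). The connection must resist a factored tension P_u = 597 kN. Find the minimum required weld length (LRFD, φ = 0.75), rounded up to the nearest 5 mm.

Throat t_e = 0.707 × 12 = 8.484 mm.
φr_n = 0.75 × 0.6 × 620 × 8.484 × 10⁻³ = 2.367 kN/mm.
L_req = P_u / φr_n = 597 / 2.367 = 252.2 mm total.
Round up → use L = 255 mm.

L = 255 mm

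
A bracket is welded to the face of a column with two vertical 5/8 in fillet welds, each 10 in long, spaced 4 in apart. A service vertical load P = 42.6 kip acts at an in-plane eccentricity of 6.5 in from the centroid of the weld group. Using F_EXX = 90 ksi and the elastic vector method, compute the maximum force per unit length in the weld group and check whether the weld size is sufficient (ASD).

Total weld length L_w = 20 in. Treat welds as unit-width lines.
Polar moment about centroid: J = 2[d³/12 + d(b/2)²] = 2[10³/12 + 10×2²] = 246.7 in³.
Direct shear f_v = P/L_w = 42.6 / 20 = 2.13 kip/in (vertical).
Torsion M = P·e = 42.6 × 6.5 = 276.9 kip·in.
Critical point at (x, y) = (2, 5) from centroid. f_tx = M·y/J = 5.613 kip/in; f_ty = M·x/J = 2.245 kip/in.
Resultant f_max = √[f_tx² + (f_v + f_ty)²] = √[5.613² + (2.13 + 2.245)²] = 7.117 kip/in.
Capacity per unit length: r_n/Ω = (1/2.0) × 0.6 × 90 × (0.707 × 0.625) = 11.93 kip/in.
7.117 ≤ 11.93 → adequate.

f_max ≈ 7.12 kip/in; adequate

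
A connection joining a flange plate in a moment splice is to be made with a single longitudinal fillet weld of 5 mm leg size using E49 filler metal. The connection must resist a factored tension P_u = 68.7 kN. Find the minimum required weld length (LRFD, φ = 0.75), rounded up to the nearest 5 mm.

E49XX → F_EXX = 490 MPa.
Throat t_e = 0.707 × 5 = 3.535 mm.
φr_n = 0.75 × 0.6 × 490 × 3.535 × 10⁻³ = 0.7795 kN/mm.
L_req = P_u / φr_n = 68.7 / 0.7795 = 88.14 mm total.
Round up → use L = 90 mm.

L = 90 mm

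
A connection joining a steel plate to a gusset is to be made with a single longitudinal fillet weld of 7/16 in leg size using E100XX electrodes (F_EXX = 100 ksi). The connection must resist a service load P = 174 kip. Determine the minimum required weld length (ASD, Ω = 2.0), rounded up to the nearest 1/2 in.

L = 19 in

Throat t_e = 0.707 × 0.4375 = 0.3093 in.
r_n/Ω = (0.6 × 100 × 0.3093) / 2.0 = 9.279 kip/in.
L_req = P / (r_n/Ω) = 174 / 9.279 = 18.75 in total.
Round up → use L = 19 in.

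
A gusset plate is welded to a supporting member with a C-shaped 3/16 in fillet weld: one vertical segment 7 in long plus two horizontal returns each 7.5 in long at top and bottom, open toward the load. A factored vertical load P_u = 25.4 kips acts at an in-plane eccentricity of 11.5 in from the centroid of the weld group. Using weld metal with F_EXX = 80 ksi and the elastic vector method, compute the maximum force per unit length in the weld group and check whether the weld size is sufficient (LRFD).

f_max ≈ 6.04 kip/in; NOT adequate

Total weld length L_w = 22 in. Treat welds as unit-width lines.
Centroid: x̄ = 2×7.5×3.75 / 22 = 2.557 in from the vertical weld.
Polar moment about centroid: J = I_x + I_y = [7³/12 + 2×7.5×3.5²] + [7×2.557² + 2(7.5³/12 + 7.5×1.193²)] = 349.8 in³.
Direct shear f_v = P/L_w = 25.4 / 22 = 1.155 kip/in (vertical).
Torsion M = P·e = 25.4 × 11.5 = 292.1 kip·in.
Critical point at (x, y) = (4.943, 3.5) from centroid. f_tx = M·y/J = 2.923 kip/in; f_ty = M·x/J = 4.128 kip/in.
Resultant f_max = √[f_tx² + (f_v + f_ty)²] = √[2.923² + (1.155 + 4.128)²] = 6.038 kip/in.
Capacity per unit length: φr_n = 0.75 × 0.6 × 80 × (0.707 × 0.1875) = 4.772 kip/in.
6.038 > 4.772 → NOT adequate.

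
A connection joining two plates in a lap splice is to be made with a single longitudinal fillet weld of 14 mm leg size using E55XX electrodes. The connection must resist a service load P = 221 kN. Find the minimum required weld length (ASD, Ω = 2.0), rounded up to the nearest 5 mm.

L = 140 mm

E55XX → F_EXX = 550 MPa.
Throat t_e = 0.707 × 14 = 9.898 mm.
r_n/Ω = (0.6 × 550 × 9.898) / 2.0 = 1633 N/mm = 1.633 kN/mm.
L_req = P / (r_n/Ω) = 221 / 1.633 = 135.3 mm total.
Round up → use L = 140 mm.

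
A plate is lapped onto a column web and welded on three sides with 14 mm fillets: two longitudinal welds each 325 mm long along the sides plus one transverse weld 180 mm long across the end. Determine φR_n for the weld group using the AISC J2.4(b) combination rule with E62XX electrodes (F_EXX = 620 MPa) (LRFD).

φR_n ≈ 2290 kN

t_e = 0.707 × 14 = 9.898 mm.
R_nwl = 0.6 × 620 × 9.898 × 650 × 10⁻³ = 2393 kN (longitudinal, 2 welds).
R_nwt = 0.6 × 620 × 9.898 × 180 × 10⁻³ = 662.8 kN (transverse, base value).
(i) R_nwl + R_nwt = 3056 kN; (ii) 0.85 R_nwl + 1.5 R_nwt = 3028 kN.
R_n = max = 3056 kN [governs: (i)]; φR_n = 2292 kN.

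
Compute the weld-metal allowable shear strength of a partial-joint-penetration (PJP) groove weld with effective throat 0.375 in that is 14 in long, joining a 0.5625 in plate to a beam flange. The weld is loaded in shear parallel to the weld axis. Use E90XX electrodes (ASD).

R_n/Ω ≈ 142 kip

E90XX → F_EXX = 90 ksi.
Effective throat (given) t_e = 0.375 in.
A_we = 0.375 × 14 = 5.25 in².
F_nw = 0.6 F_EXX = 54 ksi.
R_n/Ω = (54 × 5.25) / 2.0 = 141.8 kip.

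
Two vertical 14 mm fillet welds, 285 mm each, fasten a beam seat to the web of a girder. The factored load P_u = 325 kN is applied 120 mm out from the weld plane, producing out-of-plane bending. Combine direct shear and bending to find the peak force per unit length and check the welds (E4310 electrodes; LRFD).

f_max ≈ 1550 N/mm; adequate

E43XX → F_EXX = 430 MPa.
L_w = 2 × 285 = 570 mm; section modulus (unit throat) S = 2 × L²/6 = 27080 mm².
Direct shear f_v = P/L_w = 325×10³/570 = 570.2 N/mm.
Moment M = P × e = 325×10³ × 120 = 39000000 N·mm; bending f_b = M/S = 1440 N/mm.
f_max = √(f_v² + f_b²) = √(570.2² + 1440²) = 1549 N/mm.
φr_n = 0.75 × 0.6 × 430 × (0.707 × 14) = 1915 N/mm → adequate.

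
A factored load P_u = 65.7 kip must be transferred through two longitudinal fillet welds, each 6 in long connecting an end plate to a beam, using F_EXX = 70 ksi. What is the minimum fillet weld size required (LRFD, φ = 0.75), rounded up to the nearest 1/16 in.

w = 1/4 in

Total weld length L = 12 in.
Required throat t_e = P_u / (φ × 0.6 F_EXX × L) = 65.7 / (0.75 × 0.6 × 70 × 12) = 0.1738 in.
Required leg w = t_e / 0.707 = 0.2458 in → use 1/4 in.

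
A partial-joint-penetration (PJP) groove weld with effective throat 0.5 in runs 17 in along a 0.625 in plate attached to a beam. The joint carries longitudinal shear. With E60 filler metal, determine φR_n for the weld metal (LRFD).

φR_n ≈ 230 kips

E60XX → F_EXX = 60 ksi.
Effective throat (given) t_e = 0.5 in.
A_we = 0.5 × 17 = 8.5 in².
F_nw = 0.6 F_EXX = 36 ksi.
φR_n = 0.75 × 36 × 8.5 = 229.5 kips.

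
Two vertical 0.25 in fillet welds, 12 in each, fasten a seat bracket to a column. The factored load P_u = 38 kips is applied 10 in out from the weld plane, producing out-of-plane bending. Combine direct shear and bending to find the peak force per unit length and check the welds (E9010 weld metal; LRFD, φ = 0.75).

f_max ≈ 8.07 kip/in; NOT adequate

E90XX → F_EXX = 90 ksi.
L_w = 2 × 12 = 24 in; section modulus (unit throat) S = 2 × L²/6 = 48 in².
Direct shear f_v = P/L_w = 38/24 = 1.583 kip/in.
Moment M = P × e = 38 × 10 = 380 kip·in; bending f_b = M/S = 7.917 kip/in.
f_max = √(f_v² + f_b²) = √(1.583² + 7.917²) = 8.073 kip/in.
φr_n = 0.75 × 0.6 × 90 × (0.707 × 0.25) = 7.158 kip/in → NOT adequate.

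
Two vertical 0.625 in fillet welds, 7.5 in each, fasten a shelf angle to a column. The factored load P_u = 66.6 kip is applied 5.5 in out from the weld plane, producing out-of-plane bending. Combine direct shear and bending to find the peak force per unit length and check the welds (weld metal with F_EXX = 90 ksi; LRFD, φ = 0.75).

f_max ≈ 20 kip/in; NOT adequate

L_w = 2 × 7.5 = 15 in; section modulus (unit throat) S = 2 × L²/6 = 18.75 in².
Direct shear f_v = P/L_w = 66.6/15 = 4.44 kip/in.
Moment M = P × e = 66.6 × 5.5 = 366.3 kip·in; bending f_b = M/S = 19.54 kip/in.
f_max = √(f_v² + f_b²) = √(4.44² + 19.54²) = 20.03 kip/in.
φr_n = 0.75 × 0.6 × 90 × (0.707 × 0.625) = 17.9 kip/in → NOT adequate.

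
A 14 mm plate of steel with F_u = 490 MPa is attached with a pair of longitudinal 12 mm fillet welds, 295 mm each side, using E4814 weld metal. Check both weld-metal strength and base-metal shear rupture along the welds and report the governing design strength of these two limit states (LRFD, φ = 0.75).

φR_n ≈ 1080 kN (weld metal governs)

E48XX → F_EXX = 480 MPa.
t_e = 0.707 × 12 = 8.484 mm; L = 590 mm.
Weld metal: φR_n = 0.75 × 0.6 × 480 × 8.484 × 590 × 10⁻³ = 1081 kN.
Base metal (shear rupture): φR_n = 0.75 × 0.6 × 490 × 14 × 590 × 10⁻³ = 1821 kN.
Governing: weld metal.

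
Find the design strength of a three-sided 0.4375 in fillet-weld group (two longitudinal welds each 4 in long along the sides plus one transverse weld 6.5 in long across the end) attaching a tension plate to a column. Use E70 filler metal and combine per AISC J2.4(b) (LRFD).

φR_n ≈ 161 kip

E70XX → F_EXX = 70 ksi.
t_e = 0.707 × 0.4375 = 0.3093 in.
R_nwl = 0.6 × 70 × 0.3093 × 8 = 103.9 kip (longitudinal, 2 welds).
R_nwt = 0.6 × 70 × 0.3093 × 6.5 = 84.44 kip (transverse, base value).
(i) R_nwl + R_nwt = 188.4 kip; (ii) 0.85 R_nwl + 1.5 R_nwt = 215 kip.
R_n = max = 215 kip [governs: (ii)]; φR_n = 161.3 kip.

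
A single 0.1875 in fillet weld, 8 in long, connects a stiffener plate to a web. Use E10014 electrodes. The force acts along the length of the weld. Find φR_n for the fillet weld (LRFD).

E100XX → F_EXX = 100 ksi.
Effective throat t_e = 0.707 × 0.1875 = 0.1326 in.
Total length L = 8 in; A_we = 0.1326 × 8 = 1.06 in².
F_nw = 0.6 F_EXX = 0.6 × 100 = 60 ksi.
φR_n = 0.75 × 60 × 1.06 = 47.72 kips.

φR_n ≈ 47.7 kips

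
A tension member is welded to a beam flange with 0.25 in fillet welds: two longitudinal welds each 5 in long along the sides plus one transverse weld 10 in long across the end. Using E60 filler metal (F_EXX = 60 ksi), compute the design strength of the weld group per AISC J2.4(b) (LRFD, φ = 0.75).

t_e = 0.707 × 0.25 = 0.1767 in.
R_nwl = 0.6 × 60 × 0.1767 × 10 = 63.63 kip (longitudinal, 2 welds).
R_nwt = 0.6 × 60 × 0.1767 × 10 = 63.63 kip (transverse, base value).
(i) R_nwl + R_nwt = 127.3 kip; (ii) 0.85 R_nwl + 1.5 R_nwt = 149.5 kip.
R_n = max = 149.5 kip [governs: (ii)]; φR_n = 112.1 kip.

φR_n ≈ 112 kip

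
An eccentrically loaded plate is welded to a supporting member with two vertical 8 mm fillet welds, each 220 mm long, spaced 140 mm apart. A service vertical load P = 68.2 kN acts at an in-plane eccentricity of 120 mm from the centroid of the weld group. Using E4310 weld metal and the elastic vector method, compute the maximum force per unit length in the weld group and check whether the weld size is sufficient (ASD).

E43XX → F_EXX = 430 MPa.
Total weld length L_w = 440 mm. Treat welds as unit-width lines.
Polar moment about centroid: J = 2[d³/12 + d(b/2)²] = 2[220³/12 + 220×70²] = 3931000 mm³.
Direct shear f_v = P/L_w = 68.2×10³ / 440 = 155 N/mm (vertical).
Torsion M = P·e = 68.2×10³ × 120 = 8184000 N·mm.
Critical point at (x, y) = (70, 110) from centroid. f_tx = M·y/J = 229 N/mm; f_ty = M·x/J = 145.7 N/mm.
Resultant f_max = √[f_tx² + (f_v + f_ty)²] = √[229² + (155 + 145.7)²] = 378 N/mm.
Capacity per unit length: r_n/Ω = (1/2.0) × 0.6 × 430 × (0.707 × 8) = 729.6 N/mm.
378 ≤ 729.6 → adequate.

f_max ≈ 378 N/mm; adequate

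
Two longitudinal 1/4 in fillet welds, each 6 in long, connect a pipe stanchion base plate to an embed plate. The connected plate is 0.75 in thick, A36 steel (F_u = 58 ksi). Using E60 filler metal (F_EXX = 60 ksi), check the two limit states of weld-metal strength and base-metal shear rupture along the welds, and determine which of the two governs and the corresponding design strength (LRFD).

t_e = 0.707 × 0.25 = 0.1767 in; L = 12 in.
Weld metal: φR_n = 0.75 × 0.6 × 60 × 0.1767 × 12 = 57.27 kip.
Base metal (shear rupture): φR_n = 0.75 × 0.6 × 58 × 0.75 × 12 = 234.9 kip.
Governing: weld metal.

φR_n ≈ 57.3 kip (weld metal governs)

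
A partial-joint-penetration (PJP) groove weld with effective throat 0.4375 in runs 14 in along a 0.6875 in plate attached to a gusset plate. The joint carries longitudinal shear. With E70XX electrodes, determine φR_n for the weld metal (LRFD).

E70XX → F_EXX = 70 ksi.
Effective throat (given) t_e = 0.4375 in.
A_we = 0.4375 × 14 = 6.125 in².
F_nw = 0.6 F_EXX = 42 ksi.
φR_n = 0.75 × 42 × 6.125 = 192.9 kip.

φR_n ≈ 193 kip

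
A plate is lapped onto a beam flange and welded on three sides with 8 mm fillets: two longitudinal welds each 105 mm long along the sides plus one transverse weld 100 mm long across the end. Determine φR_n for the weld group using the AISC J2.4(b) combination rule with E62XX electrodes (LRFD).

φR_n ≈ 518 kN

E62XX → F_EXX = 620 MPa.
t_e = 0.707 × 8 = 5.656 mm.
R_nwl = 0.6 × 620 × 5.656 × 210 × 10⁻³ = 441.8 kN (longitudinal, 2 welds).
R_nwt = 0.6 × 620 × 5.656 × 100 × 10⁻³ = 210.4 kN (transverse, base value).
(i) R_nwl + R_nwt = 652.2 kN; (ii) 0.85 R_nwl + 1.5 R_nwt = 691.2 kN.
R_n = max = 691.2 kN [governs: (ii)]; φR_n = 518.4 kN.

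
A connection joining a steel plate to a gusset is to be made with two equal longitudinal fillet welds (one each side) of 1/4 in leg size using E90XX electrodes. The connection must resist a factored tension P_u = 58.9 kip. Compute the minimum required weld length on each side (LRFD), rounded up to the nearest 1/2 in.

L = 4.5 in on each side

E90XX → F_EXX = 90 ksi.
Throat t_e = 0.707 × 0.25 = 0.1767 in.
φr_n = 0.75 × 0.6 × 90 × 0.1767 = 7.158 kip/in.
L_req = P_u / φr_n = 58.9 / 7.158 = 8.228 in total.
Per side: 8.228 / 2 = 4.114 in.
Round up → use L = 4.5 in on each side.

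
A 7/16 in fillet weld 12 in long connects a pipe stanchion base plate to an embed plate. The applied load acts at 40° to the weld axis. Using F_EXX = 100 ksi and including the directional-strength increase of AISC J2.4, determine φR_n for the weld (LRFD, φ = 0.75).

t_e = 0.707 × 0.4375 = 0.3093 in; A_we = 0.3093 × 12 = 3.712 in².
Directional factor: 1.0 + 0.5 sin^1.5(40°) = 1.258.
F_nw = 0.6 × 100 × 1.258 = 75.46 ksi.
φR_n = 0.75 × 75.46 × 3.712 = 210.1 kip.

φR_n ≈ 210 kip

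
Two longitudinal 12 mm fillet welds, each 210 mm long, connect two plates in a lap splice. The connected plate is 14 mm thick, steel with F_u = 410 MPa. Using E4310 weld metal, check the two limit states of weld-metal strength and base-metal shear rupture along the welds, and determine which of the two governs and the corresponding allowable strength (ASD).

R_n/Ω ≈ 460 kN (weld metal governs)

E43XX → F_EXX = 430 MPa.
t_e = 0.707 × 12 = 8.484 mm; L = 420 mm.
Weld metal: R_n/Ω = (1/2.0) × 0.6 × 430 × 8.484 × 420 × 10⁻³ = 459.7 kN.
Base metal (shear rupture): R_n/Ω = (1/2.0) × 0.6 × 410 × 14 × 420 × 10⁻³ = 723.2 kN.
Governing: weld metal.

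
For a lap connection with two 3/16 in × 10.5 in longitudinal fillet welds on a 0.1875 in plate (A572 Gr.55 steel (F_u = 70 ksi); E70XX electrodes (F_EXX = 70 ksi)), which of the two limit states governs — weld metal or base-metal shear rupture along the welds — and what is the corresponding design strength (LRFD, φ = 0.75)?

φR_n ≈ 87.7 kip (weld metal governs)

t_e = 0.707 × 0.1875 = 0.1326 in; L = 21 in.
Weld metal: φR_n = 0.75 × 0.6 × 70 × 0.1326 × 21 = 87.69 kip.
Base metal (shear rupture): φR_n = 0.75 × 0.6 × 70 × 0.1875 × 21 = 124 kip.
Governing: weld metal.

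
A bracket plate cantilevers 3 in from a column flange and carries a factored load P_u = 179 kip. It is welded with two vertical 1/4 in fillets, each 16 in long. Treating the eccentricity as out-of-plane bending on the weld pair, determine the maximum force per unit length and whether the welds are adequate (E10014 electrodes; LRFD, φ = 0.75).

E100XX → F_EXX = 100 ksi.
L_w = 2 × 16 = 32 in; section modulus (unit throat) S = 2 × L²/6 = 85.33 in².
Direct shear f_v = P/L_w = 179/32 = 5.594 kip/in.
Moment M = P × e = 179 × 3 = 537 kip·in; bending f_b = M/S = 6.293 kip/in.
f_max = √(f_v² + f_b²) = √(5.594² + 6.293²) = 8.42 kip/in.
φr_n = 0.75 × 0.6 × 100 × (0.707 × 0.25) = 7.954 kip/in → NOT adequate.

f_max ≈ 8.42 kip/in; NOT adequate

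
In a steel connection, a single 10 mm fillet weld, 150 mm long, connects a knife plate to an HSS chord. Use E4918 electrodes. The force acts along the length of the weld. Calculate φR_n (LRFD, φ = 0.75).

E49XX → F_EXX = 490 MPa.
Effective throat t_e = 0.707 × 10 = 7.07 mm.
Total length L = 150 mm; A_we = 7.07 × 150 = 1060 mm².
F_nw = 0.6 F_EXX = 0.6 × 490 = 294 MPa.
φR_n = 0.75 × 294 × 1060 × 10⁻³ = 233.8 kN.

φR_n ≈ 234 kN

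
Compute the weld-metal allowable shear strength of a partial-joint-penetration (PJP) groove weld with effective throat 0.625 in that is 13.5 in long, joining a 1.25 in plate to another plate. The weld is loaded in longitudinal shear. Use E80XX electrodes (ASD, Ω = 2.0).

R_n/Ω ≈ 202 kip

E80XX → F_EXX = 80 ksi.
Effective throat (given) t_e = 0.625 in.
A_we = 0.625 × 13.5 = 8.438 in².
F_nw = 0.6 F_EXX = 48 ksi.
R_n/Ω = (48 × 8.438) / 2.0 = 202.5 kip.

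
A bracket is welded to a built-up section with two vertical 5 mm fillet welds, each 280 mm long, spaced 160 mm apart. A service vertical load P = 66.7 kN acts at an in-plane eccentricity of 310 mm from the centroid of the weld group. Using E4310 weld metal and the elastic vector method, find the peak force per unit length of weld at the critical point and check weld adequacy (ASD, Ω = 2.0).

f_max ≈ 530 N/mm; NOT adequate

E43XX → F_EXX = 430 MPa.
Total weld length L_w = 560 mm. Treat welds as unit-width lines.
Polar moment about centroid: J = 2[d³/12 + d(b/2)²] = 2[280³/12 + 280×80²] = 7243000 mm³.
Direct shear f_v = P/L_w = 66.7×10³ / 560 = 119.1 N/mm (vertical).
Torsion M = P·e = 66.7×10³ × 310 = 20677000 N·mm.
Critical point at (x, y) = (80, 140) from centroid. f_tx = M·y/J = 399.7 N/mm; f_ty = M·x/J = 228.4 N/mm.
Resultant f_max = √[f_tx² + (f_v + f_ty)²] = √[399.7² + (119.1 + 228.4)²] = 529.6 N/mm.
Capacity per unit length: r_n/Ω = (1/2.0) × 0.6 × 430 × (0.707 × 5) = 456 N/mm.
529.6 > 456 → NOT adequate.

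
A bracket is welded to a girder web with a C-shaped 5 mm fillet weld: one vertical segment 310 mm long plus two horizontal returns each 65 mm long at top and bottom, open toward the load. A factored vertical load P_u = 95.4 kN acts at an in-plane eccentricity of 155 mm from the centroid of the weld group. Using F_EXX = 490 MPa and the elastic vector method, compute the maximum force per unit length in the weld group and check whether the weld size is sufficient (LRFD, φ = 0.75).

f_max ≈ 537 N/mm; adequate

Total weld length L_w = 440 mm. Treat welds as unit-width lines.
Centroid: x̄ = 2×65×32.5 / 440 = 9.602 mm from the vertical weld.
Polar moment about centroid: J = I_x + I_y = [310³/12 + 2×65×155²] + [310×9.602² + 2(65³/12 + 65×22.9²)] = 5748000 mm³.
Direct shear f_v = P/L_w = 95.4×10³ / 440 = 216.8 N/mm (vertical).
Torsion M = P·e = 95.4×10³ × 155 = 14787000 N·mm.
Critical point at (x, y) = (55.4, 155) from centroid. f_tx = M·y/J = 398.7 N/mm; f_ty = M·x/J = 142.5 N/mm.
Resultant f_max = √[f_tx² + (f_v + f_ty)²] = √[398.7² + (216.8 + 142.5)²] = 536.7 N/mm.
Capacity per unit length: φr_n = 0.75 × 0.6 × 490 × (0.707 × 5) = 779.5 N/mm.
536.7 ≤ 779.5 → adequate.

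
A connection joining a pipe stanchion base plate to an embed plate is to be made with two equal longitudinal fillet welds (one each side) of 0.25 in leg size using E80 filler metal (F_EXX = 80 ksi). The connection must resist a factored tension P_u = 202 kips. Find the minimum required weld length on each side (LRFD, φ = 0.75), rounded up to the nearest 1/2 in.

Throat t_e = 0.707 × 0.25 = 0.1767 in.
φr_n = 0.75 × 0.6 × 80 × 0.1767 = 6.363 kips/in.
L_req = P_u / φr_n = 202 / 6.363 = 31.75 in total.
Per side: 31.75 / 2 = 15.87 in.
Round up → use L = 16 in on each side.

L = 16 in on each side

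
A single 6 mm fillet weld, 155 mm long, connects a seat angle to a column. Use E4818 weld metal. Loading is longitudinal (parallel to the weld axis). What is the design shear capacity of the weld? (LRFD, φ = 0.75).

φR_n ≈ 142 kN

E48XX → F_EXX = 480 MPa.
Effective throat t_e = 0.707 × 6 = 4.242 mm.
Total length L = 155 mm; A_we = 4.242 × 155 = 657.5 mm².
F_nw = 0.6 F_EXX = 0.6 × 480 = 288 MPa.
φR_n = 0.75 × 288 × 657.5 × 10⁻³ = 142 kN.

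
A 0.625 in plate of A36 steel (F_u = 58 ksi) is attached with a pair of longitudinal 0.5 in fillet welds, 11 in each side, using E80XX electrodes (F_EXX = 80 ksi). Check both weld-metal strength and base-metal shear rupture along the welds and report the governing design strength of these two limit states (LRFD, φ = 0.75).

t_e = 0.707 × 0.5 = 0.3535 in; L = 22 in.
Weld metal: φR_n = 0.75 × 0.6 × 80 × 0.3535 × 22 = 280 kip.
Base metal (shear rupture): φR_n = 0.75 × 0.6 × 58 × 0.625 × 22 = 358.9 kip.
Governing: weld metal.

φR_n ≈ 280 kip (weld metal governs)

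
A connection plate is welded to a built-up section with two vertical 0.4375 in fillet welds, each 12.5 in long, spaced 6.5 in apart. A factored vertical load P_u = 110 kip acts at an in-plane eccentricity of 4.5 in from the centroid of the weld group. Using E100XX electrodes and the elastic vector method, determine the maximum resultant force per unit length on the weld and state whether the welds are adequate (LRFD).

f_max ≈ 8.85 kip/in; adequate

E100XX → F_EXX = 100 ksi.
Total weld length L_w = 25 in. Treat welds as unit-width lines.
Polar moment about centroid: J = 2[d³/12 + d(b/2)²] = 2[12.5³/12 + 12.5×3.25²] = 589.6 in³.
Direct shear f_v = P/L_w = 110 / 25 = 4.4 kip/in (vertical).
Torsion M = P·e = 110 × 4.5 = 495 kip·in.
Critical point at (x, y) = (3.25, 6.25) from centroid. f_tx = M·y/J = 5.247 kip/in; f_ty = M·x/J = 2.729 kip/in.
Resultant f_max = √[f_tx² + (f_v + f_ty)²] = √[5.247² + (4.4 + 2.729)²] = 8.852 kip/in.
Capacity per unit length: φr_n = 0.75 × 0.6 × 100 × (0.707 × 0.4375) = 13.92 kip/in.
8.852 ≤ 13.92 → adequate.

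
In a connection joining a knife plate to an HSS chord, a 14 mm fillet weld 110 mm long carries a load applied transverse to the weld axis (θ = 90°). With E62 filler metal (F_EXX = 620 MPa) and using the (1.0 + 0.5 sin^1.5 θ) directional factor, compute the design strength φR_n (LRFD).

φR_n ≈ 456 kN

t_e = 0.707 × 14 = 9.898 mm; A_we = 9.898 × 110 = 1089 mm².
Directional factor: 1.0 + 0.5 sin^1.5(90°) = 1.5.
F_nw = 0.6 × 620 × 1.5 = 558 MPa.
φR_n = 0.75 × 558 × 1089 × 10⁻³ = 455.7 kN.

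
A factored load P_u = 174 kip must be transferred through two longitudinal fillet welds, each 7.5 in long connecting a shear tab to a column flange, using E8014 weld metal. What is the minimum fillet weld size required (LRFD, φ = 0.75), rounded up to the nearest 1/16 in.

w = 1/2 in

E80XX → F_EXX = 80 ksi.
Total weld length L = 15 in.
Required throat t_e = P_u / (φ × 0.6 F_EXX × L) = 174 / (0.75 × 0.6 × 80 × 15) = 0.3222 in.
Required leg w = t_e / 0.707 = 0.4558 in → use 1/2 in.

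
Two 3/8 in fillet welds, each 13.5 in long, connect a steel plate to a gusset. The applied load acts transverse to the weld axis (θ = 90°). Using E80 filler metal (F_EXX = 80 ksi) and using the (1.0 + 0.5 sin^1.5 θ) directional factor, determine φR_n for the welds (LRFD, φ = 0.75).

φR_n ≈ 387 kips

t_e = 0.707 × 0.375 = 0.2651 in; A_we = 0.2651 × 27 = 7.158 in².
Directional factor: 1.0 + 0.5 sin^1.5(90°) = 1.5.
F_nw = 0.6 × 80 × 1.5 = 72 ksi.
φR_n = 0.75 × 72 × 7.158 = 386.6 kips.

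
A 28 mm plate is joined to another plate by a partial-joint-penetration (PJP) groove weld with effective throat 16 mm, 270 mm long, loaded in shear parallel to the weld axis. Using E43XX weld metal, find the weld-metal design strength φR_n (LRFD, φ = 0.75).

E43XX → F_EXX = 430 MPa.
Effective throat (given) t_e = 16 mm.
A_we = 16 × 270 = 4320 mm².
F_nw = 0.6 F_EXX = 258 MPa.
φR_n = 0.75 × 258 × 4320 × 10⁻³ = 835.9 kN.

φR_n ≈ 836 kN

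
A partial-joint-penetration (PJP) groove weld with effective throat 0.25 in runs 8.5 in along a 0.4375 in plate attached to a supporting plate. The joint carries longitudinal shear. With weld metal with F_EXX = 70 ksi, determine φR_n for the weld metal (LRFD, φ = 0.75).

Effective throat (given) t_e = 0.25 in.
A_we = 0.25 × 8.5 = 2.125 in².
F_nw = 0.6 F_EXX = 42 ksi.
φR_n = 0.75 × 42 × 2.125 = 66.94 kip.

φR_n ≈ 66.9 kip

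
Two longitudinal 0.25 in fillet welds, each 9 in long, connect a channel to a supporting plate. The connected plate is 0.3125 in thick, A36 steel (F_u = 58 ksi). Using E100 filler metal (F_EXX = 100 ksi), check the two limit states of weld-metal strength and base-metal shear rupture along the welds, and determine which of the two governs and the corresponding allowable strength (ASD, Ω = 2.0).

t_e = 0.707 × 0.25 = 0.1767 in; L = 18 in.
Weld metal: R_n/Ω = (1/2.0) × 0.6 × 100 × 0.1767 × 18 = 95.44 kips.
Base metal (shear rupture): R_n/Ω = (1/2.0) × 0.6 × 58 × 0.3125 × 18 = 97.88 kips.
Governing: weld metal.

R_n/Ω ≈ 95.4 kips (weld metal governs)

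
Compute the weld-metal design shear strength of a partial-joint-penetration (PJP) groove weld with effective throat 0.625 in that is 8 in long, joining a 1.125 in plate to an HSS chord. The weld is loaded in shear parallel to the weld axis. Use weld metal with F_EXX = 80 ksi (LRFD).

φR_n ≈ 180 kips

Effective throat (given) t_e = 0.625 in.
A_we = 0.625 × 8 = 5 in².
F_nw = 0.6 F_EXX = 48 ksi.
φR_n = 0.75 × 48 × 5 = 180 kips.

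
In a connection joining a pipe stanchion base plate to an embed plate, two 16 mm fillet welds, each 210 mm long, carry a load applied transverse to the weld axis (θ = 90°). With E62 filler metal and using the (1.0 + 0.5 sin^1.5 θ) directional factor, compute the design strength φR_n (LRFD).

E62XX → F_EXX = 620 MPa.
t_e = 0.707 × 16 = 11.31 mm; A_we = 11.31 × 420 = 4751 mm².
Directional factor: 1.0 + 0.5 sin^1.5(90°) = 1.5.
F_nw = 0.6 × 620 × 1.5 = 558 MPa.
φR_n = 0.75 × 558 × 4751 × 10⁻³ = 1988 kN.

φR_n ≈ 1990 kN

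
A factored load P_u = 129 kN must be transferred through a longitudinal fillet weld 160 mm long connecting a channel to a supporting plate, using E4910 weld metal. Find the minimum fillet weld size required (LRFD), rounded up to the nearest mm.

E49XX → F_EXX = 490 MPa.
Total weld length L = 160 mm.
Required throat t_e = P_u / (φ × 0.6 F_EXX × L) = 129 / (0.75 × 0.6 × 490 × 160 × 10⁻³) = 3.656 mm.
Required leg w = t_e / 0.707 = 5.172 mm → use 6 mm.

w = 6 mm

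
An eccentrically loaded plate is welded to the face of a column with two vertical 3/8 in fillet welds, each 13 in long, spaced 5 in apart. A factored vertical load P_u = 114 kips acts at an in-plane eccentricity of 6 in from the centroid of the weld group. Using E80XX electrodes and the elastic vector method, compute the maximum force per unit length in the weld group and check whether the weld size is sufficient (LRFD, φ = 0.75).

E80XX → F_EXX = 80 ksi.
Total weld length L_w = 26 in. Treat welds as unit-width lines.
Polar moment about centroid: J = 2[d³/12 + d(b/2)²] = 2[13³/12 + 13×2.5²] = 528.7 in³.
Direct shear f_v = P/L_w = 114 / 26 = 4.385 kip/in (vertical).
Torsion M = P·e = 114 × 6 = 684 kip·in.
Critical point at (x, y) = (2.5, 6.5) from centroid. f_tx = M·y/J = 8.41 kip/in; f_ty = M·x/J = 3.235 kip/in.
Resultant f_max = √[f_tx² + (f_v + f_ty)²] = √[8.41² + (4.385 + 3.235)²] = 11.35 kip/in.
Capacity per unit length: φr_n = 0.75 × 0.6 × 80 × (0.707 × 0.375) = 9.544 kip/in.
11.35 > 9.544 → NOT adequate.

f_max ≈ 11.3 kip/in; NOT adequate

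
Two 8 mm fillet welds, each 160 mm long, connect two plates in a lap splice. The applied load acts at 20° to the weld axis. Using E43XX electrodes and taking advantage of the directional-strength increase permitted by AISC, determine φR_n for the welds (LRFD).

φR_n ≈ 385 kN

E43XX → F_EXX = 430 MPa.
t_e = 0.707 × 8 = 5.656 mm; A_we = 5.656 × 320 = 1810 mm².
Directional factor: 1.0 + 0.5 sin^1.5(20°) = 1.1.
F_nw = 0.6 × 430 × 1.1 = 283.8 MPa.
φR_n = 0.75 × 283.8 × 1810 × 10⁻³ = 385.2 kN.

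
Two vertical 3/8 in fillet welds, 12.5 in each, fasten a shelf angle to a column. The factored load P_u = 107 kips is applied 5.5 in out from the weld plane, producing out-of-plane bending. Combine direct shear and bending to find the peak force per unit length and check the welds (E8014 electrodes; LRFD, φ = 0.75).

E80XX → F_EXX = 80 ksi.
L_w = 2 × 12.5 = 25 in; section modulus (unit throat) S = 2 × L²/6 = 52.08 in².
Direct shear f_v = P/L_w = 107/25 = 4.28 kip/in.
Moment M = P × e = 107 × 5.5 = 588.5 kip·in; bending f_b = M/S = 11.3 kip/in.
f_max = √(f_v² + f_b²) = √(4.28² + 11.3²) = 12.08 kip/in.
φr_n = 0.75 × 0.6 × 80 × (0.707 × 0.375) = 9.544 kip/in → NOT adequate.

f_max ≈ 12.1 kip/in; NOT adequate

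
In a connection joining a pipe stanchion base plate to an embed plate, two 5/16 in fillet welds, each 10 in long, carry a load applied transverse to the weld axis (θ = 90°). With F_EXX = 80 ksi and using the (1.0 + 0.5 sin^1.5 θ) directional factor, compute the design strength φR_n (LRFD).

t_e = 0.707 × 0.3125 = 0.2209 in; A_we = 0.2209 × 20 = 4.419 in².
Directional factor: 1.0 + 0.5 sin^1.5(90°) = 1.5.
F_nw = 0.6 × 80 × 1.5 = 72 ksi.
φR_n = 0.75 × 72 × 4.419 = 238.6 kip.

φR_n ≈ 239 kip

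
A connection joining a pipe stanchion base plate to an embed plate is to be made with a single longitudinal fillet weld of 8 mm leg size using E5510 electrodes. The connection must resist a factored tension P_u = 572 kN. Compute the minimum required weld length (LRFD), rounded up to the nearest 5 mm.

L = 410 mm

E55XX → F_EXX = 550 MPa.
Throat t_e = 0.707 × 8 = 5.656 mm.
φr_n = 0.75 × 0.6 × 550 × 5.656 × 10⁻³ = 1.4 kN/mm.
L_req = P_u / φr_n = 572 / 1.4 = 408.6 mm total.
Round up → use L = 410 mm.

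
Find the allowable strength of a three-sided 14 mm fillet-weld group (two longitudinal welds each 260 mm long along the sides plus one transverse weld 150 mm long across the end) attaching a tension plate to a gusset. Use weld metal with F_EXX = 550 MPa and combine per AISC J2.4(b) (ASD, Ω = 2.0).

t_e = 0.707 × 14 = 9.898 mm.
R_nwl = 0.6 × 550 × 9.898 × 520 × 10⁻³ = 1698 kN (longitudinal, 2 welds).
R_nwt = 0.6 × 550 × 9.898 × 150 × 10⁻³ = 490 kN (transverse, base value).
(i) R_nwl + R_nwt = 2188 kN; (ii) 0.85 R_nwl + 1.5 R_nwt = 2179 kN.
R_n = max = 2188 kN [governs: (i)]; R_n/Ω = 1094 kN.

R_n/Ω ≈ 1090 kN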